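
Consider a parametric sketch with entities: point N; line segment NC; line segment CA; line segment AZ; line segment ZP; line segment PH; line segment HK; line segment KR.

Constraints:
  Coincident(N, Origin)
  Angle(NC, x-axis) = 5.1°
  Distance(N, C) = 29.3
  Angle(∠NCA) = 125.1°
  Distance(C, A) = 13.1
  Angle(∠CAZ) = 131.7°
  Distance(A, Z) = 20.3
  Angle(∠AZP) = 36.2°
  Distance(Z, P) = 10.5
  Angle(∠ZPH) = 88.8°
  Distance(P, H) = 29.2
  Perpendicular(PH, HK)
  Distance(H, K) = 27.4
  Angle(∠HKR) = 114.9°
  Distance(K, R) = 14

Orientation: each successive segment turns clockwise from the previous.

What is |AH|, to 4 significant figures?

18.39

N is at the origin; NC runs at 5.1° with length 29.3, so C = (29.18, 2.605). ∠NCA = 125.1° gives CA at -49.80° from the x-axis; with |CA| = 13.1, A = (37.64, -7.401). ∠CAZ = 131.7° gives AZ at -98.10° from the x-axis; with |AZ| = 20.3, Z = (34.78, -27.50). ∠AZP = 36.2° gives ZP at 118.1° from the x-axis; with |ZP| = 10.5, P = (29.83, -18.24). ∠ZPH = 88.8° gives PH at 26.90° from the x-axis; with |PH| = 29.2, H = (55.87, -5.025). Then |AH| = |H − A| = 18.39.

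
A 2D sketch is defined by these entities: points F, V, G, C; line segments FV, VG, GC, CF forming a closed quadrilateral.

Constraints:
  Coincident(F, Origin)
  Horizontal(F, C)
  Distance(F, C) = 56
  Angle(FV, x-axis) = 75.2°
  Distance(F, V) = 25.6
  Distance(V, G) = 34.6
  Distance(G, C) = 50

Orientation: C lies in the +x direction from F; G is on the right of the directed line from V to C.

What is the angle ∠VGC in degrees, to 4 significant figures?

79.37°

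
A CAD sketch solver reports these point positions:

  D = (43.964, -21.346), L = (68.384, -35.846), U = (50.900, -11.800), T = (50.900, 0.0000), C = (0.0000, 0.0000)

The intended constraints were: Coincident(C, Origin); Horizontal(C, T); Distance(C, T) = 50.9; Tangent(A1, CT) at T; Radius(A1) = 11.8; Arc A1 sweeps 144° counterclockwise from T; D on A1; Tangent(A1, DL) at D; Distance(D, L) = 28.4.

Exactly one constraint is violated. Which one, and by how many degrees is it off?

Tangent(A1, DL) at D — off by 5.30°.

C = (0.00, 0.00) ✓; C.y = 0.00, T.y = 0.00 ✓; |CT| = 50.90 ✓; ∠(UT, TC) = 90.00° ✓; |UT| = 11.80 ✓; bearing(U→D) − bearing(U→T) = 144.0° ✓; |UD| = 11.80 ✓; ∠(UD, DL) = 84.70° ✗; |DL| = 28.40 ✓.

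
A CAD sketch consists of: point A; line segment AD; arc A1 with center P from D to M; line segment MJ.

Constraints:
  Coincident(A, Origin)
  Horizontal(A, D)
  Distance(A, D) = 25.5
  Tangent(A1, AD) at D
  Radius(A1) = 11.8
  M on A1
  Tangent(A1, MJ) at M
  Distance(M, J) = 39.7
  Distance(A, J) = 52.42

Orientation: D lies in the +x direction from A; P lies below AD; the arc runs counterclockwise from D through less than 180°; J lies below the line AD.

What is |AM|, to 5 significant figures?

17.785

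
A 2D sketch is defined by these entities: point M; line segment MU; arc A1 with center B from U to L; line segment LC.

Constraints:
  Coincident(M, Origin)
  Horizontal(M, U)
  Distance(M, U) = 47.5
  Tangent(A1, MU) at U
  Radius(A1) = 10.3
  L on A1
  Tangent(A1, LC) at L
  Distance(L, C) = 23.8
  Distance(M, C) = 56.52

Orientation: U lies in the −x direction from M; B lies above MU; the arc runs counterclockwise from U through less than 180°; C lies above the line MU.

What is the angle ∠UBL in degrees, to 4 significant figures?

104.8°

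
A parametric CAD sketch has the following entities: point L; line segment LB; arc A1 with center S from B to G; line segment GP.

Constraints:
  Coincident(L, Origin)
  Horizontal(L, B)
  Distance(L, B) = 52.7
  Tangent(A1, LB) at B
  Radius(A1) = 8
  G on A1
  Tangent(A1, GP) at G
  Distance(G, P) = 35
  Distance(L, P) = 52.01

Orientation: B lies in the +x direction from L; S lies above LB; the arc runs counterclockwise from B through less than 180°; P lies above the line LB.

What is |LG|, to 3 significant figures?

60.1

L is at the origin; LB is horizontal with |LB| = 52.7 and B on the +x side, so B = (52.7, 0.00). Since A1 is tangent to LB there, SB ⟂ LB, so S = B + (0, 8) = (52.7, 8.00). Since SG ⟂ GP (tangency), |SP| = √(8.0² + 35.0²) = 35.9 regardless of where G sits on A1. So P lies on both circle(L, 52.01) and circle(S, 35.9); the above-LB intersection is P = (34.5, 38.9). G is the foot of the tangent from P: G = (58.5, 13.5).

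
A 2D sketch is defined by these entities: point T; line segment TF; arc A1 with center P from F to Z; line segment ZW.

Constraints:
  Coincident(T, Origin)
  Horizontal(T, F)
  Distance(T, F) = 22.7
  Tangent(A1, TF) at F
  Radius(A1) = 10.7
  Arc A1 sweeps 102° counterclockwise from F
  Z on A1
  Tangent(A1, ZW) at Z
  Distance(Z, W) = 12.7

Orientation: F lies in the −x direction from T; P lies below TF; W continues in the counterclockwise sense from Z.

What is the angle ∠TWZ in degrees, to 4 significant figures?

62.30°

On A1, F sits at bearing 90° from P; a 102° counterclockwise sweep puts Z at bearing 192°, so Z = P + 10.7·(cos 192°, sin 192°) = (-33.17, -12.92). The tangent condition forces PZ to be normal to ZW, so ZW runs along (−sin 192°, cos 192°); with |ZW| = 12.7, W = (-30.53, -25.35). Then cos ∠TWZ = WT·WZ / (|WT||WZ|), giving 62.30°.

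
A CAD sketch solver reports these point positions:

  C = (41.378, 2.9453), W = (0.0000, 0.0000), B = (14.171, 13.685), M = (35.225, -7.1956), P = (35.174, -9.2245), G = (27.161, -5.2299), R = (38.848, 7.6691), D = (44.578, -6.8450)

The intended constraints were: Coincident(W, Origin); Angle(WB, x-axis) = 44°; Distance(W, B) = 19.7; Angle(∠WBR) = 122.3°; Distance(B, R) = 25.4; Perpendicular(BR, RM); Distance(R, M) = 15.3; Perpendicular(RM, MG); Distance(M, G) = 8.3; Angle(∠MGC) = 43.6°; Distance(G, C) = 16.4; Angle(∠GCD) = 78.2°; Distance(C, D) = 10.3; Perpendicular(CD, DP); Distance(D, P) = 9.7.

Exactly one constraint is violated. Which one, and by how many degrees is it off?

Perpendicular(CD, DP) — off by 3.90°.

W = (0.00, 0.00) ✓; WB at 44.00° ✓; |WB| = 19.70 ✓; ∠WBR = 122.3° ✓; |BR| = 25.40 ✓; ∠(BR, RM) = 90.00° ✓; |RM| = 15.30 ✓; ∠(RM, MG) = 90.00° ✓; |MG| = 8.300 ✓; ∠MGC = 43.60° ✓; |GC| = 16.40 ✓; ∠GCD = 78.20° ✓; |CD| = 10.30 ✓; ∠(CD, DP) = 93.90° ✗; |DP| = 9.700 ✓.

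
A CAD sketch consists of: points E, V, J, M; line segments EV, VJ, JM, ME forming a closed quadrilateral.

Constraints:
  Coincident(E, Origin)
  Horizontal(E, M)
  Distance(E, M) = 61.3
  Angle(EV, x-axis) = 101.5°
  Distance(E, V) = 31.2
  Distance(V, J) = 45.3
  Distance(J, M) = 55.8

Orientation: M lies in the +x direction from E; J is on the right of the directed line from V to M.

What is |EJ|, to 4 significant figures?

14.54

Checks: |VJ| = 45.30 ✓; |JM| = 55.80 ✓.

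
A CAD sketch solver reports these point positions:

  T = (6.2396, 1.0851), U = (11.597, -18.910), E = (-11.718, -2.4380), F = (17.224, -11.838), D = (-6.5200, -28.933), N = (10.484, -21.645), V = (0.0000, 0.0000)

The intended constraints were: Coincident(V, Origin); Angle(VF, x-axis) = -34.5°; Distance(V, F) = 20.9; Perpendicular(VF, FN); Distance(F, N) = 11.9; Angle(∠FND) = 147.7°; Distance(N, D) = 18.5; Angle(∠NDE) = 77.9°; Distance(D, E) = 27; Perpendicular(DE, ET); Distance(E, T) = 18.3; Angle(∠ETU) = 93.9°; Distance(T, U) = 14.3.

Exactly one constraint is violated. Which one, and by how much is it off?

Distance(T, U) = 14.3 — off by 6.40.

V = (0.00, 0.00) ✓; VF at -34.50° ✓; |VF| = 20.90 ✓; ∠(VF, FN) = 90.00° ✓; |FN| = 11.90 ✓; ∠FND = 147.7° ✓; |ND| = 18.50 ✓; ∠NDE = 77.90° ✓; |DE| = 27.00 ✓; ∠(DE, ET) = 90.00° ✓; |ET| = 18.30 ✓; ∠ETU = 93.90° ✓; |TU| = 20.70 ✗.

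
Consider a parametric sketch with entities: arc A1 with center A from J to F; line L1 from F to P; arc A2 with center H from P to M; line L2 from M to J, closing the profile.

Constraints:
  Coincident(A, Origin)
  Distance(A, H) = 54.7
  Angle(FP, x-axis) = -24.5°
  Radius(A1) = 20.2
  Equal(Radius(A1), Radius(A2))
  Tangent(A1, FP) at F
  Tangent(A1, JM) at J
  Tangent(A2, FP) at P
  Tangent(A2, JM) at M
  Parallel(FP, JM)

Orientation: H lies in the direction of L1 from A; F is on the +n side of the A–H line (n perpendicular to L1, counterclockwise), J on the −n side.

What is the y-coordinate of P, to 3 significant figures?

-4.30

The slot axis is L1's direction at -24.5°, so u = (cos -24.5°, sin -24.5°) = (0.910, -0.415) and n = (−sin -24.5°, cos -24.5°) = (0.415, 0.910). A is at the origin and H lies 54.7 along u from A, so H = 54.7·u = (49.8, -22.7). Tangency of A1 to both parallel lines with radius 20.2 puts F and J at A ± 20.2·n: F = (8.38, 18.4), J = (-8.38, -18.4). Equal radii place P and M the same way about H: P = H + 20.2·n = (58.2, -4.30), M = H − 20.2·n = (41.4, -41.1). So P.y = -4.30.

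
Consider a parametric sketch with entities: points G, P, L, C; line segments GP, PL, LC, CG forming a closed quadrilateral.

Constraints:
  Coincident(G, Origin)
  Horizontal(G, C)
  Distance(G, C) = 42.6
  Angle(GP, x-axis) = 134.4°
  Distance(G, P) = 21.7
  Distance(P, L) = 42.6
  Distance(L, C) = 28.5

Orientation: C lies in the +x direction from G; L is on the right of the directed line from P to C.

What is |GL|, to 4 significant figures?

21.04

Checks: |PL| = 42.60 ✓; |LC| = 28.50 ✓.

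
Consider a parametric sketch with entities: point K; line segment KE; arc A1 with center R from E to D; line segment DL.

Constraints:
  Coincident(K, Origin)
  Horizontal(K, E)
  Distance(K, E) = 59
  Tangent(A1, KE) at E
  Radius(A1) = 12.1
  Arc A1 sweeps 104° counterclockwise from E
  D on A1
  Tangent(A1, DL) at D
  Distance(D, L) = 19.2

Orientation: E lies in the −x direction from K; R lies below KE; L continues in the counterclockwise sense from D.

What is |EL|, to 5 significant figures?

34.397

K is at the origin; K and E share the same y with |KE| = 59.0 and E on the −x side, so E = (-59.000, 0.0000). Tangency of A1 to KE means the radius RE is perpendicular to KE, so R = E + (0, -12.1) = (-59.000, -12.100). On A1, E sits at bearing 90° from R; a 104° counterclockwise sweep puts D at bearing 194°, so D = R + 12.1·(cos 194°, sin 194°) = (-70.741, -15.027). Since A1 is tangent to DL there, RD ⟂ DL, so DL runs along (−sin 194°, cos 194°); with |DL| = 19.2, L = (-66.096, -33.657). Then |EL| = |L − E| = 34.397.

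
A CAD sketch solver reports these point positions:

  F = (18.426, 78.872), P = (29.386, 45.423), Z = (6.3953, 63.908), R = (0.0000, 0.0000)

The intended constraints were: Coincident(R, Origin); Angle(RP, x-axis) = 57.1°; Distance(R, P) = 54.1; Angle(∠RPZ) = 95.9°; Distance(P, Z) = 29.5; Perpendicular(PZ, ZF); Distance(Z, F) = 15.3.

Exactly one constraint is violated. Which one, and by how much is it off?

Distance(Z, F) = 15.3 — off by 3.90.

R = (0.00, 0.00) ✓; RP at 57.10° ✓; |RP| = 54.10 ✓; ∠RPZ = 95.90° ✓; |PZ| = 29.50 ✓; ∠(PZ, ZF) = 90.00° ✓; |ZF| = 19.20 ✗.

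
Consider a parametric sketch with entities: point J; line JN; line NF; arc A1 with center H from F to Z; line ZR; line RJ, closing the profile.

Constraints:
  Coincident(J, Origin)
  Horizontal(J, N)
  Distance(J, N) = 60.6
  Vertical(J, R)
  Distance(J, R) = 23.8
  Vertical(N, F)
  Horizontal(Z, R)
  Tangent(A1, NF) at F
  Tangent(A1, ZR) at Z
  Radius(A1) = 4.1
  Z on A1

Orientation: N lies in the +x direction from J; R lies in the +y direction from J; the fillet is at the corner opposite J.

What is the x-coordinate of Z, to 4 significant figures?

56.50

J is at the origin; JN is horizontal with |JN| = 60.6 and N on the +x side, so N = (60.60, 0.000). J and R share the same x with |JR| = 23.8 and R on the +y side, so R = (0.000, 23.80). The virtual corner opposite J is at (60.60, 23.80). A1 meets NF tangentially, so HF is at right angles to NF and A1 meets ZR tangentially, so HZ is at right angles to ZR, with radius 4.1, so the center H sits 4.1 in from both sides at H = (56.50, 19.70). That places the tangent points at F = (60.60, 19.70) on NF and Z = (56.50, 23.80) on ZR. So Z.x = 56.50.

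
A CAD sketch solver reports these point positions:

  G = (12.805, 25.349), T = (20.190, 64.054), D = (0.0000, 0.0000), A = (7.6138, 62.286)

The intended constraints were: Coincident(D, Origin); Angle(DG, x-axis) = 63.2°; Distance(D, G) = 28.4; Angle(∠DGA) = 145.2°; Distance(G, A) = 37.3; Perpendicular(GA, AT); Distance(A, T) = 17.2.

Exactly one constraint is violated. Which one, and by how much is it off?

Distance(A, T) = 17.2 — off by 4.50.

D = (0.00, 0.00) ✓; DG at 63.20° ✓; |DG| = 28.40 ✓; ∠DGA = 145.2° ✓; |GA| = 37.30 ✓; ∠(GA, AT) = 90.00° ✓; |AT| = 12.70 ✗.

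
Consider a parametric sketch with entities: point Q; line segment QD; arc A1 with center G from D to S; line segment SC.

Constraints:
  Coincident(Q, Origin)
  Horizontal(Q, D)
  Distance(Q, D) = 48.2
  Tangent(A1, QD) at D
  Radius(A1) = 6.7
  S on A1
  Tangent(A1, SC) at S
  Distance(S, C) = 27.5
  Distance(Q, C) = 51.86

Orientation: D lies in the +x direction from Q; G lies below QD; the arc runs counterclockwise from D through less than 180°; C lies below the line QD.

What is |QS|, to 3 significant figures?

42.0

Q is at the origin; Q and D share the same y with |QD| = 48.2 and D on the +x side, so D = (48.2, 0.00). The tangent condition forces GD to be normal to QD, so G = D + (0, -6.7) = (48.2, -6.70). Since GS ⟂ SC (tangency), |GC| = √(6.7² + 27.5²) = 28.3 regardless of where S sits on A1. So C lies on both circle(Q, 51.86) and circle(G, 28.3); the below-QD intersection is C = (39.5, -33.6). S is the foot of the tangent from C: S = (41.5, -6.20).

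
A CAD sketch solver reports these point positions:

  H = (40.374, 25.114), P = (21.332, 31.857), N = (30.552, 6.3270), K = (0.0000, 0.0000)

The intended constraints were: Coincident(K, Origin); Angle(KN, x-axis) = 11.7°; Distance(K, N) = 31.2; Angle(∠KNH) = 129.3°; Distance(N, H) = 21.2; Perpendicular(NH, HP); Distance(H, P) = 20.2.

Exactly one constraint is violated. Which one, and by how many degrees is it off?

Perpendicular(NH, HP) — off by 8.10°.

K = (0.00, 0.00) ✓; KN at 11.70° ✓; |KN| = 31.20 ✓; ∠KNH = 129.3° ✓; |NH| = 21.20 ✓; ∠(NH, HP) = 98.10° ✗; |HP| = 20.20 ✓.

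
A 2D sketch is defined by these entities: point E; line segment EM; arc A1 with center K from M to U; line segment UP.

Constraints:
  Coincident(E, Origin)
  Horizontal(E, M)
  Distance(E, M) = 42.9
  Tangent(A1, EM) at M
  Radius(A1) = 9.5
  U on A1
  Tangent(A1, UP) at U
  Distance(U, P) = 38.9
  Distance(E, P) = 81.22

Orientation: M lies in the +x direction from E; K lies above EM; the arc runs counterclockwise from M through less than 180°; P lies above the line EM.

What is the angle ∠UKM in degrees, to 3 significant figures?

55.7°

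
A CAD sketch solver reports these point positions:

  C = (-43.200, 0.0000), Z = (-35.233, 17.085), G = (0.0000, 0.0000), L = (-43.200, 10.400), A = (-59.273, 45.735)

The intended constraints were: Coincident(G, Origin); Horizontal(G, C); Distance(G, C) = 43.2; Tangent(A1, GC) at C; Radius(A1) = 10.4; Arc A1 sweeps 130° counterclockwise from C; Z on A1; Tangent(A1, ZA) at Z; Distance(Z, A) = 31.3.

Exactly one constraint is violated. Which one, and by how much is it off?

Distance(Z, A) = 31.3 — off by 6.10.

G = (0.00, 0.00) ✓; G.y = 0.00, C.y = 0.00 ✓; |GC| = 43.20 ✓; ∠(LC, CG) = 90.00° ✓; |LC| = 10.40 ✓; bearing(L→Z) − bearing(L→C) = 130.0° ✓; |LZ| = 10.40 ✓; ∠(LZ, ZA) = 90.00° ✓; |ZA| = 37.40 ✗.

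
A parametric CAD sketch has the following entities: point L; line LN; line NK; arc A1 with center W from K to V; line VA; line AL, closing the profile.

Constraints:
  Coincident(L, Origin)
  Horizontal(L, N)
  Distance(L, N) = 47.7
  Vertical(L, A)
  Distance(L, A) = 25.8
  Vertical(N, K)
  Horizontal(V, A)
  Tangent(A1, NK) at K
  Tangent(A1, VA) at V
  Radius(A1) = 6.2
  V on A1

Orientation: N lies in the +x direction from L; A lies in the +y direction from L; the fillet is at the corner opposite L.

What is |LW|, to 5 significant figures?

45.896

LA is vertical with |LA| = 25.8 and A on the +y side, so A = (0.0000, 25.800). The virtual corner opposite L is at (47.700, 25.800). The tangent condition forces WK to be normal to NK and A1 meets VA tangentially, so WV is at right angles to VA, with radius 6.2, so the center W sits 6.2 in from both sides at W = (41.500, 19.600). Then |LW| = |W − L| = 45.896.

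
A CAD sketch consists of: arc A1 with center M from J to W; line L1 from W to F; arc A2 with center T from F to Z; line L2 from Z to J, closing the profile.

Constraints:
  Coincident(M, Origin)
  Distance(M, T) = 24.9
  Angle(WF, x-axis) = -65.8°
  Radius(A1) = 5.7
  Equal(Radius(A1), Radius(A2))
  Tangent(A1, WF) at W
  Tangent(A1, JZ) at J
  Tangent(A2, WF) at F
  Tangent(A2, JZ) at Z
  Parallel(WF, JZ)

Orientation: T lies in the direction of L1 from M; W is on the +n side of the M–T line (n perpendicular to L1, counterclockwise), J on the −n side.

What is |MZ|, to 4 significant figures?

25.54

Tangency of A1 to both parallel lines with radius 5.7 puts W and J at M ± 5.7·n: W = (5.199, 2.337), J = (-5.199, -2.337). Equal radii place F and Z the same way about T: F = T + 5.7·n = (15.41, -20.38), Z = T − 5.7·n = (5.008, -25.05). Then |MZ| = |Z − M| = 25.54.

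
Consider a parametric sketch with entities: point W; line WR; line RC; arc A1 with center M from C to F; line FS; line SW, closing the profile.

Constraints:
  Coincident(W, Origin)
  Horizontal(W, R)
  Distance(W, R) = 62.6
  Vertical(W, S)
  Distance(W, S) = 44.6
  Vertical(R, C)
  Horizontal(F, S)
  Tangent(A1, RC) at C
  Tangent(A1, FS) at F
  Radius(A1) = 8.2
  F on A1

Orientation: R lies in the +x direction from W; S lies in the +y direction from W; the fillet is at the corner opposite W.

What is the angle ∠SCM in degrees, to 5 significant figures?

7.4627°

W is at the origin; W and R share the same y with |WR| = 62.6 and R on the +x side, so R = (62.600, 0.0000). W and S share the same x with |WS| = 44.6 and S on the +y side, so S = (0.0000, 44.600). The virtual corner opposite W is at (62.600, 44.600). A1 meets RC tangentially, so MC is at right angles to RC and tangency of A1 to FS means the radius MF is perpendicular to FS, with radius 8.2, so the center M sits 8.2 in from both sides at M = (54.400, 36.400). That places the tangent points at C = (62.600, 36.400) on RC and F = (54.400, 44.600) on FS. Then cos ∠SCM = CS·CM / (|CS||CM|), giving 7.4627°.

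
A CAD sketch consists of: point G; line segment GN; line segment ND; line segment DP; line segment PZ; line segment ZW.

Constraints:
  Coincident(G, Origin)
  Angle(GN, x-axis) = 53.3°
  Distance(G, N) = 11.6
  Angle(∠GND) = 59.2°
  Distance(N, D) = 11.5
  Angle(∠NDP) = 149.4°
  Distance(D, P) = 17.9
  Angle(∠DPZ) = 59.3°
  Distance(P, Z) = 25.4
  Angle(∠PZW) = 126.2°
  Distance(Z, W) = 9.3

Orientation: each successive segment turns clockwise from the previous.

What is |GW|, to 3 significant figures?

12.2

G is at the origin; GN runs at 53.3° with length 11.6, so N = (6.93, 9.30). ∠GND = 59.2° gives ND at -67.5° from the x-axis; with |ND| = 11.5, D = (11.3, -1.32). ∠NDP = 149.4° gives DP at -98.1° from the x-axis; with |DP| = 17.9, P = (8.81, -19.0). ∠DPZ = 59.3° gives PZ at 141° from the x-axis; with |PZ| = 25.4, Z = (-11.0, -3.13). ∠PZW = 126.2° gives ZW at 87.4° from the x-axis; with |ZW| = 9.3, W = (-10.6, 6.16). Then |GW| = |W − G| = 12.2.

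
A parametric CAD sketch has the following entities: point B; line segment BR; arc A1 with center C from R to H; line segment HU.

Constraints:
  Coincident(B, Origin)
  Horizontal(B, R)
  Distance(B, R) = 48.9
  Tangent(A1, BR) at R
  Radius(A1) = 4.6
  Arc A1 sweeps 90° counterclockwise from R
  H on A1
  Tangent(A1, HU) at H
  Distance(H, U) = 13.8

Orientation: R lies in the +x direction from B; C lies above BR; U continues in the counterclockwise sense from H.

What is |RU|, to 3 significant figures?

19.0

B is at the origin; B and R share the same y with |BR| = 48.9 and R on the +x side, so R = (48.9, 0.00). A1 meets BR tangentially, so CR is at right angles to BR, so C = R + (0, 4.6) = (48.9, 4.60). On A1, R sits at bearing -90° from C; a 90° counterclockwise sweep puts H at bearing 0°, so H = C + 4.6·(cos 0°, sin 0°) = (53.5, 4.60). The tangent condition forces CH to be normal to HU, so HU runs along (−sin 0°, cos 0°); with |HU| = 13.8, U = (53.5, 18.4). Then |RU| = |U − R| = 19.0.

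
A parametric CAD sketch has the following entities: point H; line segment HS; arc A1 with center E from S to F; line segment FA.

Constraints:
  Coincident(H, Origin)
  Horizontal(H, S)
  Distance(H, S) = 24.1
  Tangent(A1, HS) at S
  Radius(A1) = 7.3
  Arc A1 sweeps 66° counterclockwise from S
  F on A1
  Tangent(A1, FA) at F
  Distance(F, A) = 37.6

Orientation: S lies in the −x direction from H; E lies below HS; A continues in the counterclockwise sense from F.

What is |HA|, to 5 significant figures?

60.149

On A1, S sits at bearing 90° from E; a 66° counterclockwise sweep puts F at bearing 156°, so F = E + 7.3·(cos 156°, sin 156°) = (-30.769, -4.3308). Since A1 is tangent to FA there, EF ⟂ FA, so FA runs along (−sin 156°, cos 156°); with |FA| = 37.6, A = (-46.062, -38.680). Then |HA| = |A − H| = 60.149.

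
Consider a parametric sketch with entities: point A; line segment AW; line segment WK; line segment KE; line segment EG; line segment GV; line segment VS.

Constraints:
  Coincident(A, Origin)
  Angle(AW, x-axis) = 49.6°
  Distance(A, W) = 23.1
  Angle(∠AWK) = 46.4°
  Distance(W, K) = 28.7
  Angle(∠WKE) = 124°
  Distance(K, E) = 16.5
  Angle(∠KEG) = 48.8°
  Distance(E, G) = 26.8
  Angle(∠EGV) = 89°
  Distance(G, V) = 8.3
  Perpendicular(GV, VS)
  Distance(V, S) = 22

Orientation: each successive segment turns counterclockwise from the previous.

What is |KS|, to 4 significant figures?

7.669

A is at the origin; AW runs at 49.6° with length 23.1, so W = (14.97, 17.59). ∠AWK = 46.4° gives WK at -176.8° from the x-axis; with |WK| = 28.7, K = (-13.68, 15.99). ∠WKE = 124.0° gives KE at -120.8° from the x-axis; with |KE| = 16.5, E = (-22.13, 1.817). ∠KEG = 48.8° gives EG at 10.40° from the x-axis; with |EG| = 26.8, G = (4.227, 6.655). ∠EGV = 89.0° gives GV at 101.4° from the x-axis; with |GV| = 8.3, V = (2.587, 14.79). GV ⟂ VS, so VS runs at -168.6°; with |VS| = 22.0, S = (-18.98, 10.44). Then |KS| = |S − K| = 7.669.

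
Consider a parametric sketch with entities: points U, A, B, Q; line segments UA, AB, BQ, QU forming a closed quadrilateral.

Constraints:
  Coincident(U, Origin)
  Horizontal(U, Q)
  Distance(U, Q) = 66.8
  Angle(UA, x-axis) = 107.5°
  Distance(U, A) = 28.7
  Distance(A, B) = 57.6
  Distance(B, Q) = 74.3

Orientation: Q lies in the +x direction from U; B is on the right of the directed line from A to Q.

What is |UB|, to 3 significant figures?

29.8

Checks: |AB| = 57.60 ✓; |BQ| = 74.30 ✓.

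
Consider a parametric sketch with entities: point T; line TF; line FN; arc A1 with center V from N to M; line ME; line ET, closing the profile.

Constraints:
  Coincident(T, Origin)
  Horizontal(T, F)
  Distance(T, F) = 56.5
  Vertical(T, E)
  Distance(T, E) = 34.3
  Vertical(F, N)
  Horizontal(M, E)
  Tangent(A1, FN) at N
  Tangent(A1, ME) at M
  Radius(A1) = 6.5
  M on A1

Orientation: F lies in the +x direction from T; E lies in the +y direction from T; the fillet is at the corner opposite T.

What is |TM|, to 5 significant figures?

60.634

T is at the origin; TF is horizontal with |TF| = 56.5 and F on the +x side, so F = (56.500, 0.0000). T and E share the same x with |TE| = 34.3 and E on the +y side, so E = (0.0000, 34.300). The virtual corner opposite T is at (56.500, 34.300). Since A1 is tangent to FN there, VN ⟂ FN and the tangent condition forces VM to be normal to ME, with radius 6.5, so the center V sits 6.5 in from both sides at V = (50.000, 27.800). That places the tangent points at N = (56.500, 27.800) on FN and M = (50.000, 34.300) on ME. Then |TM| = |M − T| = 60.634.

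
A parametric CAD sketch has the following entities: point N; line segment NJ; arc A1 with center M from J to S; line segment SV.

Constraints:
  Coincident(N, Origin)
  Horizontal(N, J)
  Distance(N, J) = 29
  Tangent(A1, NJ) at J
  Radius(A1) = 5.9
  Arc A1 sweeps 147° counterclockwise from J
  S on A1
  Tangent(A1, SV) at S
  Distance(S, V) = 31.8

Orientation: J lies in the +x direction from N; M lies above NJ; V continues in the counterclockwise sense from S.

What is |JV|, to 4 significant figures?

36.66

On A1, J sits at bearing -90° from M; a 147° counterclockwise sweep puts S at bearing 57°, so S = M + 5.9·(cos 57°, sin 57°) = (32.21, 10.85). A1 meets SV tangentially, so MS is at right angles to SV, so SV runs along (−sin 57°, cos 57°); with |SV| = 31.8, V = (5.544, 28.17). Then |JV| = |V − J| = 36.66.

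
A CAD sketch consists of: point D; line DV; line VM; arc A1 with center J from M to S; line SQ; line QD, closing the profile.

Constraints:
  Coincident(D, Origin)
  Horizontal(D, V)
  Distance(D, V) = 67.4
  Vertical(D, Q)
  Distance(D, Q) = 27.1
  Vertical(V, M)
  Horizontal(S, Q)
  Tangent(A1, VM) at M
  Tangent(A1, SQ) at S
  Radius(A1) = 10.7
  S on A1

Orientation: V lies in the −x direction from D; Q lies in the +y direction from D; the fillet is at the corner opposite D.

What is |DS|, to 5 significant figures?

62.843

The virtual corner opposite D is at (-67.400, 27.100). The tangent condition forces JM to be normal to VM and A1 meets SQ tangentially, so JS is at right angles to SQ, with radius 10.7, so the center J sits 10.7 in from both sides at J = (-56.700, 16.400). That places the tangent points at M = (-67.400, 16.400) on VM and S = (-56.700, 27.100) on SQ. Then |DS| = |S − D| = 62.843.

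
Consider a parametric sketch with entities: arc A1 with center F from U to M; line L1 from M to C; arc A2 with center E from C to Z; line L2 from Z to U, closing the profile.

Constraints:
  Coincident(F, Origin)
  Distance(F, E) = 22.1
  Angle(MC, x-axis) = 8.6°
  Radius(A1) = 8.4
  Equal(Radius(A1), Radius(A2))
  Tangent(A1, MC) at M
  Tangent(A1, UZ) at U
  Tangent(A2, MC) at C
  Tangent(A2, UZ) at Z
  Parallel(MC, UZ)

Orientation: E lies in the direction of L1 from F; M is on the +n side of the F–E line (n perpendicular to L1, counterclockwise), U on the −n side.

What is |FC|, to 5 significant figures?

23.643

Tangency of A1 to both parallel lines with radius 8.4 puts M and U at F ± 8.4·n: M = (-1.2561, 8.3056), U = (1.2561, -8.3056). Equal radii place C and Z the same way about E: C = E + 8.4·n = (20.595, 11.610), Z = E − 8.4·n = (23.108, -5.0008). Then |FC| = |C − F| = 23.643.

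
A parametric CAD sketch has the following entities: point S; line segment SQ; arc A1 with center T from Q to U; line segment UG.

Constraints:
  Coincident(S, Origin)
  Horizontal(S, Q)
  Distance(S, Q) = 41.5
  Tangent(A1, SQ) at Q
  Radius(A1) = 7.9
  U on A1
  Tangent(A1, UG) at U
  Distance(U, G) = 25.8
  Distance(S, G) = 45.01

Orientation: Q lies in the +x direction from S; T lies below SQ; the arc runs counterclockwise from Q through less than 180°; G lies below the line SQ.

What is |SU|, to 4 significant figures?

34.38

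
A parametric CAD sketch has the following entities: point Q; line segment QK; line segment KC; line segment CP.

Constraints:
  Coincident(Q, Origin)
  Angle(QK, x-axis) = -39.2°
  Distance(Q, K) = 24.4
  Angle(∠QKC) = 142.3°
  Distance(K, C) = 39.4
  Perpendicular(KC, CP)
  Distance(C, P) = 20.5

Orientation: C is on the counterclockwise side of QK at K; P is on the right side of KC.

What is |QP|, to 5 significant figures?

68.564

Q is at the origin; QK runs at -39.2° with length 24.4, so K = 24.4·(cos -39.2°, sin -39.2°) = (18.909, -15.422). ∠QKC = 142.3°, so KC runs at -39.2° + (180° − 142.3°) = -1.5000° from the x-axis; with |KC| = 39.4, C = K + 39.4·(cos -1.5000°, sin -1.5000°) = (58.295, -16.453). KC ⟂ CP; with |CP| = 20.5 on the right of KC, P = C + 20.5·(-0.026177, -0.99966) = (57.759, -36.946). Then |QP| = |P − Q| = 68.564.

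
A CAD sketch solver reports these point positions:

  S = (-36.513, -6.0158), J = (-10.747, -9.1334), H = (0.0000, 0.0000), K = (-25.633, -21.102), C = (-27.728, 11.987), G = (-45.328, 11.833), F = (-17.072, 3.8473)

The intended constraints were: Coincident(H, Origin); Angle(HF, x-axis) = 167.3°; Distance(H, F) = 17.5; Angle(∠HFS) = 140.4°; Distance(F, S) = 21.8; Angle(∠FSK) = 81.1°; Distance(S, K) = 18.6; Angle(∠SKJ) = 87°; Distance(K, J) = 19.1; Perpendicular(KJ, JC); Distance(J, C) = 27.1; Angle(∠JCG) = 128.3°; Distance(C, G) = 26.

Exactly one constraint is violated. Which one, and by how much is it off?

Distance(C, G) = 26 — off by 8.40.

H = (0.00, 0.00) ✓; HF at 167.3° ✓; |HF| = 17.50 ✓; ∠HFS = 140.4° ✓; |FS| = 21.80 ✓; ∠FSK = 81.10° ✓; |SK| = 18.60 ✓; ∠SKJ = 87.00° ✓; |KJ| = 19.10 ✓; ∠(KJ, JC) = 90.00° ✓; |JC| = 27.10 ✓; ∠JCG = 128.3° ✓; |CG| = 17.60 ✗.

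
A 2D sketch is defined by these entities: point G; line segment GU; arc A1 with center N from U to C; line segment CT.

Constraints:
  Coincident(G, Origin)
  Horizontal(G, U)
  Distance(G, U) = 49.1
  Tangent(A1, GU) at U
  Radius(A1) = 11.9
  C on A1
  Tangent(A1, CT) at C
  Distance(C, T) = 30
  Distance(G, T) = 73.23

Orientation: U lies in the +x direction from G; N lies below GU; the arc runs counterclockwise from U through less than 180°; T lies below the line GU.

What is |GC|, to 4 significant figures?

44.67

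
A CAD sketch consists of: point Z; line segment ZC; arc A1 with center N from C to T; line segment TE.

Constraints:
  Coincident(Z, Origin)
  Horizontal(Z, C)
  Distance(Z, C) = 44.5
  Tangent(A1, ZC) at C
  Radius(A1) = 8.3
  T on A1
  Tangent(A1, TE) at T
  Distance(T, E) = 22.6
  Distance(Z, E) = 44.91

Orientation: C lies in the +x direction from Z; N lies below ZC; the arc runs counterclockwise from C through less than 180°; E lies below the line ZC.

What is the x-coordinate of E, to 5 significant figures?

33.619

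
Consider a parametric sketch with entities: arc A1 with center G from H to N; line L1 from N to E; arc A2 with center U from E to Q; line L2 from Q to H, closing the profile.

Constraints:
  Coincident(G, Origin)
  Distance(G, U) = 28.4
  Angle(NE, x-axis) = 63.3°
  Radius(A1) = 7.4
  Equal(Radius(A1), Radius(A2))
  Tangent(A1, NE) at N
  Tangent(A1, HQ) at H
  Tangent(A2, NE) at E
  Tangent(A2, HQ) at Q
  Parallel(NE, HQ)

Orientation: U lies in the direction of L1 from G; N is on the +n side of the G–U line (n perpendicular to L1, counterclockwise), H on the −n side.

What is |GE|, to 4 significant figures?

29.35

The slot axis is L1's direction at 63.3°, so u = (cos 63.3°, sin 63.3°) = (0.4493, 0.8934) and n = (−sin 63.3°, cos 63.3°) = (-0.8934, 0.4493). G is at the origin and U lies 28.4 along u from G, so U = 28.4·u = (12.76, 25.37). Tangency of A1 to both parallel lines with radius 7.4 puts N and H at G ± 7.4·n: N = (-6.611, 3.325), H = (6.611, -3.325). Equal radii place E and Q the same way about U: E = U + 7.4·n = (6.150, 28.70), Q = U − 7.4·n = (19.37, 22.05). Then |GE| = |E − G| = 29.35.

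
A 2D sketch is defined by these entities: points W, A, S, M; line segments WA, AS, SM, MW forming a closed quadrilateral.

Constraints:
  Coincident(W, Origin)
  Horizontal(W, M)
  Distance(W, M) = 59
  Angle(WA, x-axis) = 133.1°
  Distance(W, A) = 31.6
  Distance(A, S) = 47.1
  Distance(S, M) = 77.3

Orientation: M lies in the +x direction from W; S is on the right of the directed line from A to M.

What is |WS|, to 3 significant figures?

27.7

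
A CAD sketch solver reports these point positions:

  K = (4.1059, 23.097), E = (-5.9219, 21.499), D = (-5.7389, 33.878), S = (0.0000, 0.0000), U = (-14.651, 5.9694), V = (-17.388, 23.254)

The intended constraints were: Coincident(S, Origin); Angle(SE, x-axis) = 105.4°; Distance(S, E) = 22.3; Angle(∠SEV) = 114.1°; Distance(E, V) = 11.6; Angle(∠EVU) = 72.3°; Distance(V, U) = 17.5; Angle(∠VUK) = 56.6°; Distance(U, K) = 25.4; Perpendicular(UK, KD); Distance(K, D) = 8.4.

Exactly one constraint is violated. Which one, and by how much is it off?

Distance(K, D) = 8.4 — off by 6.20.

S = (0.00, 0.00) ✓; SE at 105.4° ✓; |SE| = 22.30 ✓; ∠SEV = 114.1° ✓; |EV| = 11.60 ✓; ∠EVU = 72.30° ✓; |VU| = 17.50 ✓; ∠VUK = 56.60° ✓; |UK| = 25.40 ✓; ∠(UK, KD) = 90.00° ✓; |KD| = 14.60 ✗.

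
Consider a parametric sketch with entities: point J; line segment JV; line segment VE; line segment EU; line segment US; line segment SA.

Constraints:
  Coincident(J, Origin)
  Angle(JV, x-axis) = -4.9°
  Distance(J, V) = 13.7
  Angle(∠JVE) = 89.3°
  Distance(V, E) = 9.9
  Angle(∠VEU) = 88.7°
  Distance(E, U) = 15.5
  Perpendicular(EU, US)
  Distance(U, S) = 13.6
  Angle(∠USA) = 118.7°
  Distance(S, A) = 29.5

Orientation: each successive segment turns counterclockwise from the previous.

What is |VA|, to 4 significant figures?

20.78

The perpendicularity gives US at right angles to EU, so US runs at -92.90°; with |US| = 13.6, S = (-1.793, -4.095). ∠USA = 118.7° gives SA at -31.60° from the x-axis; with |SA| = 29.5, A = (23.33, -19.55). Then |VA| = |A − V| = 20.78.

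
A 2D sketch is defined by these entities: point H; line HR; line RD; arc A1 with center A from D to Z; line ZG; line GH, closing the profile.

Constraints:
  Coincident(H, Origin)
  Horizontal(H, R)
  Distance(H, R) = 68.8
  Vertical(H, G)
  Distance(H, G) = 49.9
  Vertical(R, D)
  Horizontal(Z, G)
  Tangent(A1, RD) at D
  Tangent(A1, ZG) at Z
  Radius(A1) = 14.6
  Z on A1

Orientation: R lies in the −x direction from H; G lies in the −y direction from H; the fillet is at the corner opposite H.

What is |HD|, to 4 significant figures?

77.33

H is at the origin; H and R share the same y with |HR| = 68.8 and R on the −x side, so R = (-68.80, 0.000). H and G share the same x with |HG| = 49.9 and G on the −y side, so G = (0.000, -49.90). The virtual corner opposite H is at (-68.80, -49.90). Tangency of A1 to RD means the radius AD is perpendicular to RD and tangency of A1 to ZG means the radius AZ is perpendicular to ZG, with radius 14.6, so the center A sits 14.6 in from both sides at A = (-54.20, -35.30). That places the tangent points at D = (-68.80, -35.30) on RD and Z = (-54.20, -49.90) on ZG. Then |HD| = |D − H| = 77.33.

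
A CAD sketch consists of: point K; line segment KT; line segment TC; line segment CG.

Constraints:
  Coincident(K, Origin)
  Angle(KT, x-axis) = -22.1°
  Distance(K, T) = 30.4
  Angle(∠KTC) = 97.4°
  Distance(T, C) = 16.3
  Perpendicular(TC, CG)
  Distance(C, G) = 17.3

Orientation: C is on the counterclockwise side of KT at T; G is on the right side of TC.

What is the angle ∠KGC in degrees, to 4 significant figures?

23.08°

K is at the origin; KT runs at -22.1° with length 30.4, so T = 30.4·(cos -22.1°, sin -22.1°) = (28.17, -11.44). ∠KTC = 97.4°, so TC runs at -22.1° + (180° − 97.4°) = 60.50° from the x-axis; with |TC| = 16.3, C = T + 16.3·(cos 60.50°, sin 60.50°) = (36.19, 2.750). The perpendicularity gives CG at right angles to TC; with |CG| = 17.3 on the right of TC, G = C + 17.3·(0.8704, -0.4924) = (51.25, -5.769). Then cos ∠KGC = GK·GC / (|GK||GC|), giving 23.08°.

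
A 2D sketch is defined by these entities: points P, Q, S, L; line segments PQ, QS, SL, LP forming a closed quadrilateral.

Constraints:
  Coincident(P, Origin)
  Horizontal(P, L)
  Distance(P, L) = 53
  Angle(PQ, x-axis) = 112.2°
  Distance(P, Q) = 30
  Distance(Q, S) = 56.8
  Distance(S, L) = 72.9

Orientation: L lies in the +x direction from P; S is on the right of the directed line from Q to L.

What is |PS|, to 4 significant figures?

32.13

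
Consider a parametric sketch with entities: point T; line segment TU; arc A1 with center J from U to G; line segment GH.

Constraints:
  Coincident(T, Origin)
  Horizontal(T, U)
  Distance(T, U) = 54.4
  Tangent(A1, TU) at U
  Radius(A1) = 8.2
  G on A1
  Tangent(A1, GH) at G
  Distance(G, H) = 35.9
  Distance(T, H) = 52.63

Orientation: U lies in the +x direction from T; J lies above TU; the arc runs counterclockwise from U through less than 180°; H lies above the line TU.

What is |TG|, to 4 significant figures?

61.81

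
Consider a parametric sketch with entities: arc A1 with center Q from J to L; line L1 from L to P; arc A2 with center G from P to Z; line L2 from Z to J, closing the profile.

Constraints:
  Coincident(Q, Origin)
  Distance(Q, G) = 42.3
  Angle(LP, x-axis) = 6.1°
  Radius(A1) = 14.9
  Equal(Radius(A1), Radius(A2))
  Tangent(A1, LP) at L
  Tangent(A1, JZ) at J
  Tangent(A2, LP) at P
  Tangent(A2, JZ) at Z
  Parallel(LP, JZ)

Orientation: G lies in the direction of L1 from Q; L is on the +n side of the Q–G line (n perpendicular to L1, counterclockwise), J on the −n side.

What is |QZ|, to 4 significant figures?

44.85

The slot axis is L1's direction at 6.1°, so u = (cos 6.1°, sin 6.1°) = (0.9943, 0.1063) and n = (−sin 6.1°, cos 6.1°) = (-0.1063, 0.9943). Q is at the origin and G lies 42.3 along u from Q, so G = 42.3·u = (42.06, 4.495). Tangency of A1 to both parallel lines with radius 14.9 puts L and J at Q ± 14.9·n: L = (-1.583, 14.82), J = (1.583, -14.82). Equal radii place P and Z the same way about G: P = G + 14.9·n = (40.48, 19.31), Z = G − 14.9·n = (43.64, -10.32). Then |QZ| = |Z − Q| = 44.85.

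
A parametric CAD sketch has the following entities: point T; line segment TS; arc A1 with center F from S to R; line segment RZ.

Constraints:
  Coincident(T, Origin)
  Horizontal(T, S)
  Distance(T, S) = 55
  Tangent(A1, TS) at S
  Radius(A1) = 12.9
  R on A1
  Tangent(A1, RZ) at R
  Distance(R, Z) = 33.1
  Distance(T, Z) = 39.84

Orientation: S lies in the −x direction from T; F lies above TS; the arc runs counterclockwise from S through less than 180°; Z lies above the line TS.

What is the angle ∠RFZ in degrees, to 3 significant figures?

68.7°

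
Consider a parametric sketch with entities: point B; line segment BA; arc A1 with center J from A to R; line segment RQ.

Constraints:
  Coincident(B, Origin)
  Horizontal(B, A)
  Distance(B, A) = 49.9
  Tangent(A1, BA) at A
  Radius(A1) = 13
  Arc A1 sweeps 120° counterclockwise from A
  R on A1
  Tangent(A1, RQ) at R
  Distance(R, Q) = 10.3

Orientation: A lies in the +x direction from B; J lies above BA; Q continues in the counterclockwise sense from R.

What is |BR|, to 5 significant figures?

64.192

Since A1 is tangent to BA there, JA ⟂ BA, so J = A + (0, 13) = (49.900, 13.000). On A1, A sits at bearing -90° from J; a 120° counterclockwise sweep puts R at bearing 30°, so R = J + 13.0·(cos 30°, sin 30°) = (61.158, 19.500). Then |BR| = |R − B| = 64.192.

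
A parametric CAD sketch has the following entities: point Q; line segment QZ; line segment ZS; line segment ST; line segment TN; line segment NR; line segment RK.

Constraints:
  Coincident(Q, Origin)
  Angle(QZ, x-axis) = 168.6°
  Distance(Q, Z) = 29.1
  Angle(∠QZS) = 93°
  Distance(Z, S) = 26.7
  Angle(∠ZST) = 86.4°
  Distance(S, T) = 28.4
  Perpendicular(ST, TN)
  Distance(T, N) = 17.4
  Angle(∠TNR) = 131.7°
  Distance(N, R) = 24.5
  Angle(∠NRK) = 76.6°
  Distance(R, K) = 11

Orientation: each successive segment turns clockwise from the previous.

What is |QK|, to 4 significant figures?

25.99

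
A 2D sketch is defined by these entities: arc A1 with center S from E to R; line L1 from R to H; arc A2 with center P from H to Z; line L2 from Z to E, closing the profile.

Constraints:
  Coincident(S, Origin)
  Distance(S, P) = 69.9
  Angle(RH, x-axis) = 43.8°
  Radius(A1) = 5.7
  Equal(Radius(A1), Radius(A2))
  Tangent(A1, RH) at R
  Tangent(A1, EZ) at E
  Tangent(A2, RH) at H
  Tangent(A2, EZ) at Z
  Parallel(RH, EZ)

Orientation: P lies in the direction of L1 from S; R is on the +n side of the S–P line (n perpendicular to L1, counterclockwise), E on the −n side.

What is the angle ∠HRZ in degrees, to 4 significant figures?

9.263°

The slot axis is L1's direction at 43.8°, so u = (cos 43.8°, sin 43.8°) = (0.7218, 0.6921) and n = (−sin 43.8°, cos 43.8°) = (-0.6921, 0.7218). S is at the origin and P lies 69.9 along u from S, so P = 69.9·u = (50.45, 48.38). Tangency of A1 to both parallel lines with radius 5.7 puts R and E at S ± 5.7·n: R = (-3.945, 4.114), E = (3.945, -4.114). Equal radii place H and Z the same way about P: H = P + 5.7·n = (46.51, 52.49), Z = P − 5.7·n = (54.40, 44.27). Then cos ∠HRZ = RH·RZ / (|RH||RZ|), giving 9.263°.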